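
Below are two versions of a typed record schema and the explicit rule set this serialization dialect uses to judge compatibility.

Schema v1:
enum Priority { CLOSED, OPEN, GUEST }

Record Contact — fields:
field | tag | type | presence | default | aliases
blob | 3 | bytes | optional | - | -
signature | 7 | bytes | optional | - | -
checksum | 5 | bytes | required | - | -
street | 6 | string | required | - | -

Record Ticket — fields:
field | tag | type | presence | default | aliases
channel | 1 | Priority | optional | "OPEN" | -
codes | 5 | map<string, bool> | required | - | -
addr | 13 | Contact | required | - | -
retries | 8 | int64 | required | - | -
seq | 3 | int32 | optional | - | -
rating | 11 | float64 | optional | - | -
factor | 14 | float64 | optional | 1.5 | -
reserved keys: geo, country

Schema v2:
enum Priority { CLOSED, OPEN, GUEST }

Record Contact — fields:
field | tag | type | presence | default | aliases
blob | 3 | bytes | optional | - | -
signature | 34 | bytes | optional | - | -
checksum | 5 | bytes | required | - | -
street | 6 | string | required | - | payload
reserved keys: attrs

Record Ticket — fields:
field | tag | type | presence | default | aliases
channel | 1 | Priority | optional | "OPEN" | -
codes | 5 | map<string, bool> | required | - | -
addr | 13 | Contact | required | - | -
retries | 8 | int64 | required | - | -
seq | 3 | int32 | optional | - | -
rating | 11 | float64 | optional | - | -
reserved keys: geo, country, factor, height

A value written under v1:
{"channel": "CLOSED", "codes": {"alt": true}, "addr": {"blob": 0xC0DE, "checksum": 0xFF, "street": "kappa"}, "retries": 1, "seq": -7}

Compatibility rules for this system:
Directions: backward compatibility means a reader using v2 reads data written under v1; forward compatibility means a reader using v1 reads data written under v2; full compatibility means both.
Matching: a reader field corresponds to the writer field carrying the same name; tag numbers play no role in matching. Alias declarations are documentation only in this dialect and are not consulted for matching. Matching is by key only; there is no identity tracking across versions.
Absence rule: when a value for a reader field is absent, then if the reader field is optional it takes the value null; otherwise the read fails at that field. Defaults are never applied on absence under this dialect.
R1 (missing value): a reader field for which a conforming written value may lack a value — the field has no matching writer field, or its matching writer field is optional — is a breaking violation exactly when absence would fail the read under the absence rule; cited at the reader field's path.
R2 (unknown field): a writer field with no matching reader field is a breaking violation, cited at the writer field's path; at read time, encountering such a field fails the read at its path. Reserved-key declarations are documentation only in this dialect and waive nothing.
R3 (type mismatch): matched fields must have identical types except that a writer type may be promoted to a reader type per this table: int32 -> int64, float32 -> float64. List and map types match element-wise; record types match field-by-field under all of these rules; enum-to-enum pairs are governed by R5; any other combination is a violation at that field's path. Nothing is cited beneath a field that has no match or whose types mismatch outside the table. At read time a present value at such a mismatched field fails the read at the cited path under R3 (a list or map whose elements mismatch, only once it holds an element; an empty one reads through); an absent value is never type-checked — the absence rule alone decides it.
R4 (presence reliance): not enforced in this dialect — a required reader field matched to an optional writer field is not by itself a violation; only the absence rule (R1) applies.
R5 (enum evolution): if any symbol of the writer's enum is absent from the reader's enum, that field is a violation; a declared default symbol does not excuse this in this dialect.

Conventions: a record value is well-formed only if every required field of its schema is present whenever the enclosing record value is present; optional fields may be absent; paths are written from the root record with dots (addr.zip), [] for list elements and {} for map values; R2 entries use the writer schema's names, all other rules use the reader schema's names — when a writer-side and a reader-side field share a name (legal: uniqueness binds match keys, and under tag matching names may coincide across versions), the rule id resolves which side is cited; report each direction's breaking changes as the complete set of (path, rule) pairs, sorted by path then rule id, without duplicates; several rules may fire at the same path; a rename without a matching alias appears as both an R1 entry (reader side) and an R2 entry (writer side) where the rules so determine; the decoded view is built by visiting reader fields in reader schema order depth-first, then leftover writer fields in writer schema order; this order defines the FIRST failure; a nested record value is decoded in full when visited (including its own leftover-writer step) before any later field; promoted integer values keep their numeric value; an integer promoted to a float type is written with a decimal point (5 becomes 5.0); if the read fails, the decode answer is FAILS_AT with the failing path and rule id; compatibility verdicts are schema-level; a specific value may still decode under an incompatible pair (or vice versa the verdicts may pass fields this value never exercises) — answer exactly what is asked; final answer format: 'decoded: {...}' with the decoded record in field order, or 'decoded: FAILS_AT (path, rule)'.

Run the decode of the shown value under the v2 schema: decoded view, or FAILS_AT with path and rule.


arrows below run writer -> reader for Ticket
decoding the Ticket value with the v2 reader:
  channel := "CLOSED"
  codes := {"alt": true}
  addr.blob := 0xC0DE
  addr.signature := null (not supplied -> null)
  addr.checksum := 0xFF
  addr.street := "kappa"
  retries := 1
  seq := -7
  rating := null (not supplied -> null)
  => decoded: {"channel": "CLOSED", "codes": {"alt": true}, "addr": {"blob": 0xC0DE, "signature": null, "checksum": 0xFF, "street": "kappa"}, "retries": 1, "seq": -7, "rating": null}
checking off the Ticket differences that do not matter here:
  field signature in record Contact: tag 7 changed to 34 -> fires no rule on Ticket under this dialect and leaves the result unchanged

decoded: {"channel": "CLOSED", "codes": {"alt": true}, "addr": {"blob": 0xC0DE, "signature": null, "checksum": 0xFF, "street": "kappa"}, "retries": 1, "seq": -7, "rating": null}


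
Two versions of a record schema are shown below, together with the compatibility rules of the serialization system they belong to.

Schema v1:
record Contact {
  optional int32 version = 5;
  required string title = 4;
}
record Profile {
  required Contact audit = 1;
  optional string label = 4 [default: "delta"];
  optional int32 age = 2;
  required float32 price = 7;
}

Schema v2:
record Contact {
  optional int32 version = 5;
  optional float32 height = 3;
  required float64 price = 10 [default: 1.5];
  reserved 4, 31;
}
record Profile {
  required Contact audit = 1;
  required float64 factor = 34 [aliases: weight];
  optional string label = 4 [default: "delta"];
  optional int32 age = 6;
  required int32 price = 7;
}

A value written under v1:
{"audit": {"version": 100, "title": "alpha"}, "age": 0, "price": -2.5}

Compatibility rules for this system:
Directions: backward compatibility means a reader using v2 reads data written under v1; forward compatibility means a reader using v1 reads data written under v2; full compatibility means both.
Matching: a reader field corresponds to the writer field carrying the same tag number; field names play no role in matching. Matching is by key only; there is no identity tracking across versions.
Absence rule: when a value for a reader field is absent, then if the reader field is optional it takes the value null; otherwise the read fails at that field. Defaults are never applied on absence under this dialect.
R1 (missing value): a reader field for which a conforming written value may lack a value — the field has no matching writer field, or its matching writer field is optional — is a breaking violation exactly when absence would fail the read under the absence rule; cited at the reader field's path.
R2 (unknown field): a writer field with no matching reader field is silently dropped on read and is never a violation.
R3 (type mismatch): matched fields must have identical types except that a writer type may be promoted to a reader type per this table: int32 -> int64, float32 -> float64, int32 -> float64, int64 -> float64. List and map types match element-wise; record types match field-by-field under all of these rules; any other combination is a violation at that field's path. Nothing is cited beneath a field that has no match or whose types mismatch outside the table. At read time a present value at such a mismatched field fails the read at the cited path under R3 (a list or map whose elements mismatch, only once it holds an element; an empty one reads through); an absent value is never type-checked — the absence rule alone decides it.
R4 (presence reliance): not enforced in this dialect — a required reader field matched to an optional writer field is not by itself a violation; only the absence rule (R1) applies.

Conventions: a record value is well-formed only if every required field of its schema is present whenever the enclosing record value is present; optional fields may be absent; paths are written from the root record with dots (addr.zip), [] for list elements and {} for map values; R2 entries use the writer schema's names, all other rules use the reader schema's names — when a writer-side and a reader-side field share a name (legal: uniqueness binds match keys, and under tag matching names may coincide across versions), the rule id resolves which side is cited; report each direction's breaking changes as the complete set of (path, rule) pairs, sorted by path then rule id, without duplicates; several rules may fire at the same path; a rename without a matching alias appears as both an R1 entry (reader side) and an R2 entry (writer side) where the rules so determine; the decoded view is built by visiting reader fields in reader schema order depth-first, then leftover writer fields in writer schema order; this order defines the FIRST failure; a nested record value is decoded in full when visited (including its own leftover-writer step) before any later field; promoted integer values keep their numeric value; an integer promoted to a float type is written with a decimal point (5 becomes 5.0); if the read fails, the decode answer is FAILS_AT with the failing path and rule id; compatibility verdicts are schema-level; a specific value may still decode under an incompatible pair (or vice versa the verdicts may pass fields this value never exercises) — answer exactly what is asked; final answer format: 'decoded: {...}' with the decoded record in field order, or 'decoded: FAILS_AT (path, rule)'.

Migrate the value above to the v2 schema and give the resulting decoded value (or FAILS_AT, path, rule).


decoded: FAILS_AT (audit.price, R1)

the writer's type comes first in each Profile pair
decode walk for Profile under reader schema v2:
  audit.version := 100
  audit.height := null (absent, optional -> null)
  read fails at audit.price under R1 (no fill)
  => FAILS_AT (audit.price, R1)
the other Profile changes do not affect what is asked:
  added field height to record Contact: optional float32, tag 3 (in v2 it sits last) -> inert under this dialect — no rule fires on Profile and the result does not move
  removed field title from record Contact (its key 4 joins the reserved list) -> affects the rule determinations only; this particular Profile value decodes identically
  added field factor to record Profile: required float64, tag 34 (in v2 it sits immediately before label) -> affects the rule determinations only; this particular Profile value decodes identically
  field age in record Profile: tag 2 changed to 6 -> inert under this dialect — no rule fires on Profile and the result does not move


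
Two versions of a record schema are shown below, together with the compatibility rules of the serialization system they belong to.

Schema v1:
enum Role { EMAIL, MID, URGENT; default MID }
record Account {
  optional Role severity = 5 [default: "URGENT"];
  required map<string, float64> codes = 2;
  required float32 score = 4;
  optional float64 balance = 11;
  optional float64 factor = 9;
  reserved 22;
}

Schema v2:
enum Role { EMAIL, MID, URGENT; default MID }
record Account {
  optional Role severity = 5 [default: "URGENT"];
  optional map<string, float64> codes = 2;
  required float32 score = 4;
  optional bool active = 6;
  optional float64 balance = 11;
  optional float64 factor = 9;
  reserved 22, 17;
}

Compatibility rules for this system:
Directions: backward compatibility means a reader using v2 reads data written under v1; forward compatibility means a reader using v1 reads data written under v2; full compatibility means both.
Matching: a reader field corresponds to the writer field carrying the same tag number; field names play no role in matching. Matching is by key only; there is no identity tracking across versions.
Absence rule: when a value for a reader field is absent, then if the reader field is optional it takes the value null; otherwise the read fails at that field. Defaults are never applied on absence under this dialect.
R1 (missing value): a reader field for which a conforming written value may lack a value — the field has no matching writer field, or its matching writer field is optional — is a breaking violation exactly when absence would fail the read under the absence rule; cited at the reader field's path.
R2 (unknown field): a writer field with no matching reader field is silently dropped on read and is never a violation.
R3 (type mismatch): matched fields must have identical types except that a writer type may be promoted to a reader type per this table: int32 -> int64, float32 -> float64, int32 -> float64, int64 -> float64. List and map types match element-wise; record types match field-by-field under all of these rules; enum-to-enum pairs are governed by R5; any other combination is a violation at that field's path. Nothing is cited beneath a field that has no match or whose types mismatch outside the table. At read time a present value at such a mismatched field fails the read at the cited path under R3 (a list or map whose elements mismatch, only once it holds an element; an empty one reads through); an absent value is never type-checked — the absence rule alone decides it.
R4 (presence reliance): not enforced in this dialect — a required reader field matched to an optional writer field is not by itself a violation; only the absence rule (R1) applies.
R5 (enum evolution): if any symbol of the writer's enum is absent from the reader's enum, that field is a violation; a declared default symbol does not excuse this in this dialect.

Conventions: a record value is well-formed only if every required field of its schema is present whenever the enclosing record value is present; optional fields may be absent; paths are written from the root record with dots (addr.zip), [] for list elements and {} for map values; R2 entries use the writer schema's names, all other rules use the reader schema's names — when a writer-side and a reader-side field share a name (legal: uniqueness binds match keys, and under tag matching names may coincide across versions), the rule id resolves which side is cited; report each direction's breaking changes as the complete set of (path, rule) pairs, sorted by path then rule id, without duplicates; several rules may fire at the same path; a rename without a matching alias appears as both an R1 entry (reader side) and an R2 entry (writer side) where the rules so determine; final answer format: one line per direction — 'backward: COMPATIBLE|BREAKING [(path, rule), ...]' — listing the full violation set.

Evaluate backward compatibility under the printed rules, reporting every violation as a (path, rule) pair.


in Account below, arrows point writer -> reader
backward on Account — v2 reading data written by v1:
  Role -> Role, writer optional: severity aligns to severity
  map<string, float64> -> map<string, float64>, writer required: codes aligns to codes
  float32 -> float32, writer required: score aligns to score
  no writer field matches reader active
  float64 -> float64, writer optional: balance aligns to balance
  float64 -> float64, writer optional: factor aligns to factor
  nothing fires on Account: backward is COMPATIBLE
diffs on Account not affecting the asked answer:
  added field active to record Account: optional bool, tag 6 (in v2 it sits immediately before balance) -> triggers nothing under Account's printed rules — same verdict
  field codes in record Account: required changed to optional -> fires only in the forward direction of Account, which is not asked here

backward: COMPATIBLE []


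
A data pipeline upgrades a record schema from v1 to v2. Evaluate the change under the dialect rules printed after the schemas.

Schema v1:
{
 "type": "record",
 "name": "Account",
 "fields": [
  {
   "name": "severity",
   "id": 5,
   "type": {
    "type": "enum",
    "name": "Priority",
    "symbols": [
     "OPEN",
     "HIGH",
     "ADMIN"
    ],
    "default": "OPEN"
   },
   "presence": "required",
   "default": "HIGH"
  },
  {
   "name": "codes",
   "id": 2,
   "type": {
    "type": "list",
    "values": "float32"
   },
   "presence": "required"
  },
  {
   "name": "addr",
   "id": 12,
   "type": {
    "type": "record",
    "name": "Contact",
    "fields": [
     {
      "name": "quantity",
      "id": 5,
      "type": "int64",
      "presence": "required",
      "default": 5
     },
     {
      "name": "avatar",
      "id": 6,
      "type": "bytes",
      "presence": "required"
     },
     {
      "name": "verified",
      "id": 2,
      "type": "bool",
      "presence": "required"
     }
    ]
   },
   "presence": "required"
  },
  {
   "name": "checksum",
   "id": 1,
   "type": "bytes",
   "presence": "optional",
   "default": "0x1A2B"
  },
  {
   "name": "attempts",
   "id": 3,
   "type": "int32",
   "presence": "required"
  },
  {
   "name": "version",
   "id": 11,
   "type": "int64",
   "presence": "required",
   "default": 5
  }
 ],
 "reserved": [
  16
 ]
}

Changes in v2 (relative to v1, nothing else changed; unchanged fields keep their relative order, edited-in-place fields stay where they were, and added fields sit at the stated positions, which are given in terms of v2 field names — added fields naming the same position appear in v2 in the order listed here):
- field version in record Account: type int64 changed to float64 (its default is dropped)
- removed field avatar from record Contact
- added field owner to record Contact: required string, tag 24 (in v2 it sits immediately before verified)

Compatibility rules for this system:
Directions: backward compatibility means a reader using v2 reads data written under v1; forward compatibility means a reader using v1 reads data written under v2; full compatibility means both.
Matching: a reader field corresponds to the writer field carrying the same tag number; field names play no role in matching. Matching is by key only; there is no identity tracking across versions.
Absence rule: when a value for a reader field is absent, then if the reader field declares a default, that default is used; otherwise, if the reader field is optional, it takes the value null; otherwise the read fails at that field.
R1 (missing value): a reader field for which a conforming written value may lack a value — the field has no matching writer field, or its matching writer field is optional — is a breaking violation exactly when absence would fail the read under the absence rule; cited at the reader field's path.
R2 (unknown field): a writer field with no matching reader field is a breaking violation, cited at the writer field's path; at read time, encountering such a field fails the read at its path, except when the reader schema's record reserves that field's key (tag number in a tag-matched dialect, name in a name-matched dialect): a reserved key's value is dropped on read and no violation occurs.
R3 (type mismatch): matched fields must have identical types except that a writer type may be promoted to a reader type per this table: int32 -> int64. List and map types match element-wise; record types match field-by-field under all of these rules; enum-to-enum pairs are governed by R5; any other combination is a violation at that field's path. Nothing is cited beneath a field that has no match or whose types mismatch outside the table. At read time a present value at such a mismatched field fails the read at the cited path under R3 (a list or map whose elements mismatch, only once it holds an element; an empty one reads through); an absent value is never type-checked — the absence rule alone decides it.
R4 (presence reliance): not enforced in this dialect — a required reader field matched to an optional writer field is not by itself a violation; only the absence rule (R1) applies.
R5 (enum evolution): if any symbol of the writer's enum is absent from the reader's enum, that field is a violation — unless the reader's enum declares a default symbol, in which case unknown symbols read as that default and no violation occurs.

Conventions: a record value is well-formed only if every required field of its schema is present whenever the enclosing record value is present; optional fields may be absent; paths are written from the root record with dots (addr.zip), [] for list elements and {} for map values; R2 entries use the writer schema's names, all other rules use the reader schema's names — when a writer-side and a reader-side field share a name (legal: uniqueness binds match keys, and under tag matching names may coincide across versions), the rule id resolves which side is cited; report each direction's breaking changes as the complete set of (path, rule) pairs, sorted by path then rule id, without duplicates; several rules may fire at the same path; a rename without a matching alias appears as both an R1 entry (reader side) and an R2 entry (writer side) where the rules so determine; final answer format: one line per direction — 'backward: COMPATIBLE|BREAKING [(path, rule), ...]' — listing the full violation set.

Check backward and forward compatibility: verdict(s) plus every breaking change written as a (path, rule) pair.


backward: BREAKING [(addr.avatar, R2), (addr.owner, R1), (version, R3)]; forward: BREAKING [(addr.avatar, R1), (addr.owner, R2), (version, R3)]

the writer's type comes first in each Account pair
backward pass over Account, reader schema v2, writer schema v1:
  writer required, Priority -> Priority: reader severity maps from writer severity
  writer required, list<float32> -> list<float32>: reader codes maps from writer codes
  writer required, Contact -> Contact: reader addr maps from writer addr
  writer optional, bytes -> bytes: reader checksum maps from writer checksum
  writer required, int32 -> int32: reader attempts maps from writer attempts
  writer required, int64 -> float64: reader version maps from writer version
  writer required, int64 -> int64: reader addr.quantity maps from writer addr.quantity
  addr.owner: no writer-side match
  writer required, bool -> bool: reader addr.verified maps from writer addr.verified
  writer addr.avatar: unknown to reader
  rule R2 violated at addr.avatar
  rule R1 violated at addr.owner
  rule R3 violated at version
  => backward: BREAKING (3)
forward pass over Account, reader schema v1, writer schema v2:
  writer required, Priority -> Priority: reader severity maps from writer severity
  writer required, list<float32> -> list<float32>: reader codes maps from writer codes
  writer required, Contact -> Contact: reader addr maps from writer addr
  writer optional, bytes -> bytes: reader checksum maps from writer checksum
  writer required, int32 -> int32: reader attempts maps from writer attempts
  writer required, float64 -> int64: reader version maps from writer version
  writer required, int64 -> int64: reader addr.quantity maps from writer addr.quantity
  addr.avatar: no writer-side match
  writer required, bool -> bool: reader addr.verified maps from writer addr.verified
  writer addr.owner: unknown to reader
  rule R1 violated at addr.avatar
  rule R2 violated at addr.owner
  rule R3 violated at version
  => forward: BREAKING (3)


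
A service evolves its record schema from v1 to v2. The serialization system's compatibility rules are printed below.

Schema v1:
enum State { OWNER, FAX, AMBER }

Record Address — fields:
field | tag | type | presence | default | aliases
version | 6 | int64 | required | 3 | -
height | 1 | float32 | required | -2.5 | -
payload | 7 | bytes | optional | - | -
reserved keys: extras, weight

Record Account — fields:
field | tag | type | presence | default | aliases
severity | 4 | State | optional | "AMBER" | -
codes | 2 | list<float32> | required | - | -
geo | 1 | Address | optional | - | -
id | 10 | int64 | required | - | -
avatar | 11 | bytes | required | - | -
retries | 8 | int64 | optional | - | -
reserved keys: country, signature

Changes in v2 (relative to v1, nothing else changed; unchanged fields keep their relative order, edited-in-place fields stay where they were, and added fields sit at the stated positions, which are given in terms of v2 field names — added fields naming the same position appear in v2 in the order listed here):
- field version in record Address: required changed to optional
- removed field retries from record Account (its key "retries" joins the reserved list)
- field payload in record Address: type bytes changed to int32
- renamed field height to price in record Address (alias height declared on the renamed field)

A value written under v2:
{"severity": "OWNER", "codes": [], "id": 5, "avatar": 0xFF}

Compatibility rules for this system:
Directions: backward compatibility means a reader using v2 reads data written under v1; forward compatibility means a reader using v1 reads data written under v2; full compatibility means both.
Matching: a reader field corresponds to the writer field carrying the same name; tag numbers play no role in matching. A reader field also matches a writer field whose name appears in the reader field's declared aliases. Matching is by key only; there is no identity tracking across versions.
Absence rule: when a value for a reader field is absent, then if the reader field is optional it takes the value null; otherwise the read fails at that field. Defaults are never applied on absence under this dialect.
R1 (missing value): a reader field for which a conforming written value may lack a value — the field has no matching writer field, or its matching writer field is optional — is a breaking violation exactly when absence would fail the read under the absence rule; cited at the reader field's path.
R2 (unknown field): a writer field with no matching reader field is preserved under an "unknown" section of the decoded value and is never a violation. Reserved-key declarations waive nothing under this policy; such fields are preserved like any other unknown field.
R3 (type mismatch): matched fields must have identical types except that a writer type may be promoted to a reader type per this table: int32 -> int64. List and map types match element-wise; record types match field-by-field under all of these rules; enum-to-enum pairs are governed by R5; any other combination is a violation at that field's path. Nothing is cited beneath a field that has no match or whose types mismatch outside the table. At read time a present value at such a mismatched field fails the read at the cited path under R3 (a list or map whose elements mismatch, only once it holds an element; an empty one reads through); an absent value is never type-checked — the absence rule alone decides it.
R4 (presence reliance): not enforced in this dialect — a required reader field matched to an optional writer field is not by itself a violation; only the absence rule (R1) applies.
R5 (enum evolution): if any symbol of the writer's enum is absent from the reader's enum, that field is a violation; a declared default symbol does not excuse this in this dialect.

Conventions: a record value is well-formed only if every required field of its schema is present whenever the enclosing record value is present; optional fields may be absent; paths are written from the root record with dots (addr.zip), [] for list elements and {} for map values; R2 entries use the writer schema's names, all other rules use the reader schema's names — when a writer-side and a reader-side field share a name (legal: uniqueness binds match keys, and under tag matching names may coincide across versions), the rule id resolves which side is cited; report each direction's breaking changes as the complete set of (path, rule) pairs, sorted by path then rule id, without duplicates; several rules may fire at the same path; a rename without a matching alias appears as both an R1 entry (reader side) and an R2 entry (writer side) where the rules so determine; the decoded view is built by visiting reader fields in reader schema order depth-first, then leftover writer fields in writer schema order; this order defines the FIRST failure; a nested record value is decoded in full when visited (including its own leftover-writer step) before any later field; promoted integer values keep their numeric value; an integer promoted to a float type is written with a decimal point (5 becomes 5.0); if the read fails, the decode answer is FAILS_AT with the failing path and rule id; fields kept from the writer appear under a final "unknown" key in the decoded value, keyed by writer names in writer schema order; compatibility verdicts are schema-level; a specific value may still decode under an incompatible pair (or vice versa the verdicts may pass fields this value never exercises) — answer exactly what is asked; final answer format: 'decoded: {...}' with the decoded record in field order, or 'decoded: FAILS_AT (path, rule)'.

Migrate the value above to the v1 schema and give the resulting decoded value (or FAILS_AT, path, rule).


in Account below, arrows point writer -> reader
decoding the Account value with the v1 reader:
  severity := "OWNER"
  codes := []
  geo := null (absent, optional -> null)
  id := 5
  avatar := 0xFF
  retries := null (absent, optional -> null)
  => decoded: {"severity": "OWNER", "codes": [], "geo": null, "id": 5, "avatar": 0xFF, "retries": null}
the other Account changes do not affect what is asked:
  field version in record Address: required changed to optional -> affects the rule determinations only; this particular Account value decodes identically
  removed field retries from record Account (its key "retries" joins the reserved list) -> inert under this dialect — no rule fires on Account and the result does not move
  field payload in record Address: type bytes changed to int32 -> affects the rule determinations only; this particular Account value decodes identically
  renamed field height to price in record Address (alias height declared on the renamed field) -> affects the rule determinations only; this particular Account value decodes identically

decoded: {"severity": "OWNER", "codes": [], "geo": null, "id": 5, "avatar": 0xFF, "retries": null}


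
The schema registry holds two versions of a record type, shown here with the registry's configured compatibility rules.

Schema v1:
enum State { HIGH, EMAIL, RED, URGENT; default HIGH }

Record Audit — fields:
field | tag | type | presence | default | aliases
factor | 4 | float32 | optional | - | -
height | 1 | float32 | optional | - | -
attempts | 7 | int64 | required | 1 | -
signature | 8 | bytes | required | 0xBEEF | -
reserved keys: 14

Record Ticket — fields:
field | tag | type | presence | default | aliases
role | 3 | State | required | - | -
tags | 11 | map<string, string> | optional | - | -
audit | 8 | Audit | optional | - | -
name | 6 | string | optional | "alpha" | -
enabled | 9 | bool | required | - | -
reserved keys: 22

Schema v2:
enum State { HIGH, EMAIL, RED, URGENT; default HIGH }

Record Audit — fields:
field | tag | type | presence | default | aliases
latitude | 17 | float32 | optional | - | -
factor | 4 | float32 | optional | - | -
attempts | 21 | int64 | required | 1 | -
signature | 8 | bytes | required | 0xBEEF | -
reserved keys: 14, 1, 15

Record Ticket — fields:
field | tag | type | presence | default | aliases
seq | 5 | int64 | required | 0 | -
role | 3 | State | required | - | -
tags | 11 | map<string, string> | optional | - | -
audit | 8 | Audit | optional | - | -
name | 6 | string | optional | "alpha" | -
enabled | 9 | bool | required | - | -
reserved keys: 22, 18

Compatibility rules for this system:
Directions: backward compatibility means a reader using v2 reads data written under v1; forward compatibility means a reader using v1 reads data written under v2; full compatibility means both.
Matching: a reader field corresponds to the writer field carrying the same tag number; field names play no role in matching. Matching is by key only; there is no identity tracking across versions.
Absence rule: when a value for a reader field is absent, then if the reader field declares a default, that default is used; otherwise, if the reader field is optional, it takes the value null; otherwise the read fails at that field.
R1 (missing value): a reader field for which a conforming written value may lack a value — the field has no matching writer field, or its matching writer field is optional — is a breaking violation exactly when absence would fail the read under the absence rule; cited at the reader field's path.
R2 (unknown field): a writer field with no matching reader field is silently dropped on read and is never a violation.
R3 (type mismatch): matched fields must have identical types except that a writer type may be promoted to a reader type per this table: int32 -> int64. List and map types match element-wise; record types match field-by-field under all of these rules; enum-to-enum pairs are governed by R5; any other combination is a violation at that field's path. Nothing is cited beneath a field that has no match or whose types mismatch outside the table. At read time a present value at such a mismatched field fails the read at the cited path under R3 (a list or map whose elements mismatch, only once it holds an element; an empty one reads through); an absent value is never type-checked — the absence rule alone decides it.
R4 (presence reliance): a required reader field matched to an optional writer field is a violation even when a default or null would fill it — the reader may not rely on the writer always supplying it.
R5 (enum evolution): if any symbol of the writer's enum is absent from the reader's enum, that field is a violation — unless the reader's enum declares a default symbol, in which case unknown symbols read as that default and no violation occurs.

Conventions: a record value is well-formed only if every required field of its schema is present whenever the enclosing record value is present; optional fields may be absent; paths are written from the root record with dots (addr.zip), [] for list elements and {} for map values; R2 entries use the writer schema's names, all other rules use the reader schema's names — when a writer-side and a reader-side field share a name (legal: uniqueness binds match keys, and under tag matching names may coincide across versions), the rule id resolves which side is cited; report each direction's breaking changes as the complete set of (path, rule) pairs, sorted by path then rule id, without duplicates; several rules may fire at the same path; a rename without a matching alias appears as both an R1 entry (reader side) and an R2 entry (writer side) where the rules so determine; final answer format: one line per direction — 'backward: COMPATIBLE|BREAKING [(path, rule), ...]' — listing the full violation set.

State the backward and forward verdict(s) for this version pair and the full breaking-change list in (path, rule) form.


backward: COMPATIBLE []; forward: COMPATIBLE []

in Ticket below, arrows point writer -> reader
backward on Ticket — v2 reading data written by v1:
  no writer field matches reader seq
  role: State -> State, writer required; from role
  tags: map<string, string> -> map<string, string>, writer optional; from tags
  audit: Audit -> Audit, writer optional; from audit
  name: string -> string, writer optional; from name
  enabled: bool -> bool, writer required; from enabled
  no writer field matches reader audit.latitude
  audit.factor: float32 -> float32, writer optional; from audit.factor
  no writer field matches reader audit.attempts
  audit.signature: bytes -> bytes, writer required; from audit.signature
  writer field audit.height has no reader counterpart
  writer field audit.attempts has no reader counterpart
  nothing fires on Ticket: backward is COMPATIBLE
forward on Ticket — v1 reading data written by v2:
  role: State -> State, writer required; from role
  tags: map<string, string> -> map<string, string>, writer optional; from tags
  audit: Audit -> Audit, writer optional; from audit
  name: string -> string, writer optional; from name
  enabled: bool -> bool, writer required; from enabled
  writer field seq has no reader counterpart
  audit.factor: float32 -> float32, writer optional; from audit.factor
  no writer field matches reader audit.height
  no writer field matches reader audit.attempts
  audit.signature: bytes -> bytes, writer required; from audit.signature
  writer field audit.latitude has no reader counterpart
  writer field audit.attempts has no reader counterpart
  nothing fires on Ticket: forward is COMPATIBLE


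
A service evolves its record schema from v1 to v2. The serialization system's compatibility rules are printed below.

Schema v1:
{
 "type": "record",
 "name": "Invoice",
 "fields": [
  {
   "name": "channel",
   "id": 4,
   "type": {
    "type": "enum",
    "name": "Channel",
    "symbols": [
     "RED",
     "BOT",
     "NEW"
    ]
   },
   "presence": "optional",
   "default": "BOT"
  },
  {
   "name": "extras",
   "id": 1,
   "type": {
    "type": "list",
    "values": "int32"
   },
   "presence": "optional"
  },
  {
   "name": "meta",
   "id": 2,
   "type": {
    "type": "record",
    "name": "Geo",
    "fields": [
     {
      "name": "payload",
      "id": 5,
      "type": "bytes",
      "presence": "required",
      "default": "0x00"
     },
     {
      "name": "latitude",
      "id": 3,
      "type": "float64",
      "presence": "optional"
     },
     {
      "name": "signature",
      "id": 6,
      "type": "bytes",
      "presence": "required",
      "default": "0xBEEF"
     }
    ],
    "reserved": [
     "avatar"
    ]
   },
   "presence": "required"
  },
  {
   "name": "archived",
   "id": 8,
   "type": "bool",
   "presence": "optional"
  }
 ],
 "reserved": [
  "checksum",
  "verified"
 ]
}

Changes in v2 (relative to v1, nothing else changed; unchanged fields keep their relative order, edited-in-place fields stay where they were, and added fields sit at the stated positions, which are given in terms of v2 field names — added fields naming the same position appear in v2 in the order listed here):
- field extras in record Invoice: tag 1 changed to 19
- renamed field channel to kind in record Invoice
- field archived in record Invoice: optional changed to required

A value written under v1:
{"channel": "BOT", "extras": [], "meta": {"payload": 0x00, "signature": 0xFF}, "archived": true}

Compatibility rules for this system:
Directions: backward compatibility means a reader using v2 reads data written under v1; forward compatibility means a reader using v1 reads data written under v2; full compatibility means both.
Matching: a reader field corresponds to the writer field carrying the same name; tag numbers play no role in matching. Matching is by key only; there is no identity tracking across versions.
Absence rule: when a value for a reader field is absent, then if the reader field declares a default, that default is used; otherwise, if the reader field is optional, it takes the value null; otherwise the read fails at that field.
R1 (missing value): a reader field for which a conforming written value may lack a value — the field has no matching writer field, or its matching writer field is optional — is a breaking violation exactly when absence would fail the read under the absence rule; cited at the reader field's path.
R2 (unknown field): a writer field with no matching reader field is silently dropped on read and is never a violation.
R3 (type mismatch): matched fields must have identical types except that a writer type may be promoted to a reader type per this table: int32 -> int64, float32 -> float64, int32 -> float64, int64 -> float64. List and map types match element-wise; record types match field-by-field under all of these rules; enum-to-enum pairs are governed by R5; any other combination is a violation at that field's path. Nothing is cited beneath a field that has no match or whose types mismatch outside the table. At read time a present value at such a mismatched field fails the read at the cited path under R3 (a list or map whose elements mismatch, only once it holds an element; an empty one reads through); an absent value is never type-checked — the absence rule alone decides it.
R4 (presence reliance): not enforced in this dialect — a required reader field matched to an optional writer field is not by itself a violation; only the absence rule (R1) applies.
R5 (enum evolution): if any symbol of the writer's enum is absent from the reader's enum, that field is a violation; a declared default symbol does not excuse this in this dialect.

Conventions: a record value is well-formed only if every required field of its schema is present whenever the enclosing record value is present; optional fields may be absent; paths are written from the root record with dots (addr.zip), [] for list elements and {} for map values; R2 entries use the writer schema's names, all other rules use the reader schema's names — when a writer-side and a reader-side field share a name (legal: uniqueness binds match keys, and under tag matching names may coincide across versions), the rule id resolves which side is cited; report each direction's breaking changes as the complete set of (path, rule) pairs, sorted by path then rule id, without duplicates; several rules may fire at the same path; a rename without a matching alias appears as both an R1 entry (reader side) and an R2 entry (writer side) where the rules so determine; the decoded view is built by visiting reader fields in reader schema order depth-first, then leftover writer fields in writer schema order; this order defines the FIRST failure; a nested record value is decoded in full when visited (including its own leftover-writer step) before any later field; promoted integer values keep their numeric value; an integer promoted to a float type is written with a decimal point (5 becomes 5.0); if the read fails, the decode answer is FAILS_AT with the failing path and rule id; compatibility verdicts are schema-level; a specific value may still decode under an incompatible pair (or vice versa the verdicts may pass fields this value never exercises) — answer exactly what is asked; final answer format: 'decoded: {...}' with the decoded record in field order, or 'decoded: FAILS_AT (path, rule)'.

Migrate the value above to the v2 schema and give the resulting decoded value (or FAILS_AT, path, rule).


in Invoice below, arrows point writer -> reader
decode (reader v2):
  kind := "BOT" (missing; default applied)
  extras := []
  meta.payload := 0x00
  meta.latitude := null (missing; optional => null)
  meta.signature := 0xFF
  archived := true
  writer channel: no reader field; dropped
  => decoded: {"kind": "BOT", "extras": [], "meta": {"payload": 0x00, "latitude": null, "signature": 0xFF}, "archived": true}
remaining Invoice differences; none change what is asked:
  field extras in record Invoice: tag 1 changed to 19 -> triggers nothing under the printed rules; the Invoice answer is the same either way
  field archived in record Invoice: optional changed to required -> a verdict-level change on Invoice — the shown value reads the same

decoded: {"kind": "BOT", "extras": [], "meta": {"payload": 0x00, "latitude": null, "signature": 0xFF}, "archived": true}
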